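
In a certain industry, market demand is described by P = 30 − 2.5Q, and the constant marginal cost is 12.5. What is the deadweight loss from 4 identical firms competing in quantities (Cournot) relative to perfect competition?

Competitive firms price at marginal cost: P = 12.5, giving Q = 7.
In a 4-firm Cournot equilibrium, symmetry and the first-order condition give q = (30 − 12.5)/(12.5) = 1.4. So Q = 5.6 and P = 16.
DWL is the triangle between Q = 5.6 and Q = 7: ½·(7 − 5.6)·(16 − 12.5) = 2.45.

DWL = 2.45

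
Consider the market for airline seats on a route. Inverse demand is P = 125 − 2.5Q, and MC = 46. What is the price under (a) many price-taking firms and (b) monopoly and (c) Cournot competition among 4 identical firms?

Competition: P = 46; Monopoly: P = 85.5; Cournot: P = 61.8

Competitive firms price at marginal cost: P = 46, giving Q = 31.6.
A monopolist chooses Q where MR = MC. MR = 125 − 5Q; setting this equal to 46 gives Q = 15.8 and P = 85.5.
In a 4-firm Cournot equilibrium, symmetry and the first-order condition give q = (125 − 46)/(12.5) = 6.32. So Q = 25.28 and P = 61.8.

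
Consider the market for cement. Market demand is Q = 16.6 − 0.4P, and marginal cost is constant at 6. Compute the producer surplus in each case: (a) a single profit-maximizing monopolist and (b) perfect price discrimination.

Monopoly: PS = 126.025; Perfect PD: PS = 252.05

Inverting demand: P = 41.5 − 2.5Q.
The monopolist equates marginal revenue to marginal cost: 41.5 − 5Q = 6, so Q = 7.1. From demand, P = 23.75.
PS = (23.75 − 6)·7.1 = 126.025.
With perfect price discrimination, output is the efficient level Q = 14.2 (where demand meets MC), but every buyer pays their willingness to pay: CS = 0 and PS = total surplus.
PS = ½·(41.5 − 6)·14.2 = 252.05.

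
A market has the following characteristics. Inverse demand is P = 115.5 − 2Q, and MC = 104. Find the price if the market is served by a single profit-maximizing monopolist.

A monopolist chooses Q where MR = MC. MR = 115.5 − 4Q; setting this equal to 104 gives Q = 2.875 and P = 109.75.

P = 109.75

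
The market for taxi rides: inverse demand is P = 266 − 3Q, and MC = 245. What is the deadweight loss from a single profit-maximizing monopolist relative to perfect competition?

DWL = 18.375

Under competition P = MC = 245, so Q = (266 − 245)/3 = 7.
Monopoly sets MR = MC: 266 − 6Q = 245 ⇒ Q = 3.5, P = 266 − 3·3.5 = 255.5.
DWL is the triangle between Q = 3.5 and Q = 7: ½·(7 − 3.5)·(255.5 − 245) = 18.375.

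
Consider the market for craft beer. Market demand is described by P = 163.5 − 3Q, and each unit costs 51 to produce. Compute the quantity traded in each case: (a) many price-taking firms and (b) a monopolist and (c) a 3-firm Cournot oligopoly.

Competition: Q = 37.5; Monopoly: Q = 18.75; Cournot: Q = 28.125

Competitive firms price at marginal cost: P = 51, giving Q = 37.5.
Monopoly sets MR = MC: 163.5 − 6Q = 51 ⇒ Q = 18.75, P = 163.5 − 3·18.75 = 107.25.
Cournot with 3 identical firms: the symmetric best-response condition is 163.5 − 12q = 51. Each firm produces q = 9.375, total output Q = 28.125, price P = 79.125.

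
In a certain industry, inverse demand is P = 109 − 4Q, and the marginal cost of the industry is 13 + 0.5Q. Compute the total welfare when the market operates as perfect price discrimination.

TS = 1024

With perfect price discrimination, output is the efficient level Q = 64/3 (where demand meets MC), but every buyer pays their willingness to pay: CS = 0 and PS = total surplus.
TS = 1024 (equal to competitive TS).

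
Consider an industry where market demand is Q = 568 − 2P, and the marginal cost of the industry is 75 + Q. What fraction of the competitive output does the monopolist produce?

Inverting demand: P = 284 − 0.5Q.
The monopolist equates marginal revenue to marginal cost: 284 − Q = 75 + Q, so Q = 104.5. From demand, P = 231.75.
Competitive equilibrium sets price equal to marginal cost: 284 − 0.5Q = 75 + Q, so Q = 418/3 and P = 643/3.
Ratio Q_m/Q_c = 104.5/(418/3) = 0.75.

Q_m/Q_c = 0.75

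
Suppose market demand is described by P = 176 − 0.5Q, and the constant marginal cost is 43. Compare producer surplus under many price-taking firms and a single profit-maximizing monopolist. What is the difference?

Producer surplus rises by 8844.5

Perfect competition: P = MC = 43, so 176 − 0.5Q = 43 and Q = 266.
PS = (43 − 43)·266 = 0.
Monopoly sets MR = MC: 176 − Q = 43 ⇒ Q = 133, P = 176 − 0.5·133 = 109.5.
PS = (109.5 − 43)·133 = 8844.5.
Change in producer surplus: 8844.5 − 0 = 8844.5.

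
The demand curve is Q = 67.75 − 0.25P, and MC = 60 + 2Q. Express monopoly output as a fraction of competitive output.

Inverting demand: P = 271 − 4Q.
A monopolist chooses Q where MR = MC. MR = 271 − 8Q; setting this equal to 60 + 2Q gives Q = 21.1 and P = 186.6.
Competitive equilibrium sets price equal to marginal cost: 271 − 4Q = 60 + 2Q, so Q = 211/6 and P = 391/3.
Ratio Q_m/Q_c = 21.1/(211/6) = 0.6.

Q_m/Q_c = 0.6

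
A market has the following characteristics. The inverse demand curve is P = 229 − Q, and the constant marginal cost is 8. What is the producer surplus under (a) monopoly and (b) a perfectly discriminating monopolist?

Monopoly: PS = 12210.25; Perfect PD: PS = 24420.5

A monopolist chooses Q where MR = MC. MR = 229 − 2Q; setting this equal to 8 gives Q = 110.5 and P = 118.5.
PS = (118.5 − 8)·110.5 = 12210.25.
A perfectly discriminating monopolist sells every unit with P(Q) ≥ MC(Q), so output equals the competitive quantity Q = 221. Each buyer pays their reservation price, so CS = 0 and the firm captures all surplus.
PS = ½·(229 − 8)·221 = 24420.5.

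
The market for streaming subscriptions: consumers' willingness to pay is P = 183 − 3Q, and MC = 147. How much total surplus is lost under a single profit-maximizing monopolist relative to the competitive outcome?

DWL = 54

Under competition P = MC = 147, so Q = (183 − 147)/3 = 12.
A monopolist chooses Q where MR = MC. MR = 183 − 6Q; setting this equal to 147 gives Q = 6 and P = 165.
DWL is the triangle between Q = 6 and Q = 12: ½·(12 − 6)·(165 − 147) = 54.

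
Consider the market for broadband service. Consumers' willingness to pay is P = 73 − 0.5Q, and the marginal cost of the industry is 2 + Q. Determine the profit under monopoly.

A monopolist chooses Q where MR = MC. MR = 73 − Q; setting this equal to 2 + Q gives Q = 35.5 and P = 55.25.
Profit = 55.25·35.5 − (2·35.5 + ½·1·35.5²) = 1260.25.

Profit = 1260.25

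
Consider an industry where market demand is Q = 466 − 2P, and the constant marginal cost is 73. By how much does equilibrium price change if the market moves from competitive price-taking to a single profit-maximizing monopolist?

Equilibrium price rises by 80

Inverting demand: P = 233 − 0.5Q.
Under competition P = MC = 73, so Q = (233 − 73)/0.5 = 320.
A monopolist chooses Q where MR = MC. MR = 233 − Q; setting this equal to 73 gives Q = 160 and P = 153.
Change in equilibrium price: 153 − 73 = 80.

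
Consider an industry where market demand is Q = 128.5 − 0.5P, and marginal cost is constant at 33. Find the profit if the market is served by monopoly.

Profit = 6272

Inverting demand: P = 257 − 2Q.
Monopoly sets MR = MC: 257 − 4Q = 33 ⇒ Q = 56, P = 257 − 2·56 = 145.
Profit = (145 − 33)·56 = 6272.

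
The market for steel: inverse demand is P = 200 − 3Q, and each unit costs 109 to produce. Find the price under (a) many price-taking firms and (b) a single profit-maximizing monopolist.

Competition: P = 109; Monopoly: P = 154.5

Competitive firms price at marginal cost: P = 109, giving Q = 91/3.
A monopolist chooses Q where MR = MC. MR = 200 − 6Q; setting this equal to 109 gives Q = 91/6 and P = 154.5.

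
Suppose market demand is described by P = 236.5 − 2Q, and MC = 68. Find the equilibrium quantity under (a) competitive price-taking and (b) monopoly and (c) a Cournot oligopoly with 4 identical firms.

Competition: Q = 84.25; Monopoly: Q = 42.125; Cournot: Q = 67.4

Perfect competition: P = MC = 68, so 236.5 − 2Q = 68 and Q = 84.25.
The monopolist equates marginal revenue to marginal cost: 236.5 − 4Q = 68, so Q = 42.125. From demand, P = 152.25.
Cournot with 4 identical firms: the symmetric best-response condition is 236.5 − 10q = 68. Each firm produces q = 16.85, total output Q = 67.4, price P = 101.7.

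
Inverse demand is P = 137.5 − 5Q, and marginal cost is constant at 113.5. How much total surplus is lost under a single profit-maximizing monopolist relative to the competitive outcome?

Perfect competition: P = MC = 113.5, so 137.5 − 5Q = 113.5 and Q = 4.8.
The monopolist equates marginal revenue to marginal cost: 137.5 − 10Q = 113.5, so Q = 2.4. From demand, P = 125.5.
DWL is the triangle between Q = 2.4 and Q = 4.8: ½·(4.8 − 2.4)·(125.5 − 113.5) = 14.4.

DWL = 14.4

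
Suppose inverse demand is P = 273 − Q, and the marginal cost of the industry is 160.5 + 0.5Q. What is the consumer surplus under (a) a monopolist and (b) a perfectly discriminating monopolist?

Monopoly sets MR = MC: 273 − 2Q = 160.5 + 0.5Q ⇒ Q = 45, P = 273 − 45 = 228.
CS = ½·(273 − 228)·45 = 1012.5.
Under first-degree price discrimination the firm charges each unit its demand price and produces up to where P = MC, i.e. Q = 75. Consumer surplus is zero; producer surplus equals total surplus.
CS = 0.

Monopoly: CS = 1012.5; Perfect PD: CS = 0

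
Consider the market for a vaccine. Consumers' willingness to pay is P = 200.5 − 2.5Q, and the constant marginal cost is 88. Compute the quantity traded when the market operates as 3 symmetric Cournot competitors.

In a 3-firm Cournot equilibrium, symmetry and the first-order condition give q = (200.5 − 88)/(10) = 11.25. So Q = 33.75 and P = 116.125.

Q = 33.75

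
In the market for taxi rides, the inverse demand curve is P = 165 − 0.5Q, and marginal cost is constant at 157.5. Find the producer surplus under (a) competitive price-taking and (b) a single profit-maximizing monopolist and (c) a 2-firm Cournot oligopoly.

Competition: PS = 0; Monopoly: PS = 28.125; Cournot: PS = 25

Under competition P = MC = 157.5, so Q = (165 − 157.5)/0.5 = 15.
PS = (157.5 − 157.5)·15 = 0.
Monopoly sets MR = MC: 165 − Q = 157.5 ⇒ Q = 7.5, P = 165 − 0.5·7.5 = 161.25.
PS = (161.25 − 157.5)·7.5 = 28.125.
In a 2-firm Cournot equilibrium, symmetry and the first-order condition give q = (165 − 157.5)/(1.5) = 5. So Q = 10 and P = 160.
PS = (160 − 157.5)·10 = 25.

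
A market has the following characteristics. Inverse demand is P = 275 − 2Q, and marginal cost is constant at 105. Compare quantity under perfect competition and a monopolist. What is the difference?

Q falls by 42.5

Perfect competition: P = MC = 105, so 275 − 2Q = 105 and Q = 85.
A monopolist chooses Q where MR = MC. MR = 275 − 4Q; setting this equal to 105 gives Q = 42.5 and P = 190.
Change in quantity: 42.5 − 85 = −42.5.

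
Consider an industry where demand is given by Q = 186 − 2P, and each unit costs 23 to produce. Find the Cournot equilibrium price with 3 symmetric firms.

Inverting demand: P = 93 − 0.5Q.
Cournot with 3 identical firms: the symmetric best-response condition is 93 − 2q = 23. Each firm produces q = 35, total output Q = 105, price P = 40.5.

P = 40.5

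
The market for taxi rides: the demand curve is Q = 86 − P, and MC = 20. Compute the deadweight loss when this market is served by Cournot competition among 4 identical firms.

Inverting demand: P = 86 − Q.
Perfect competition: P = MC = 20, so 86 − Q = 20 and Q = 66.
In a 4-firm Cournot equilibrium, symmetry and the first-order condition give q = (86 − 20)/(5) = 13.2. So Q = 52.8 and P = 33.2.
DWL is the triangle between Q = 52.8 and Q = 66: ½·(66 − 52.8)·(33.2 − 20) = 87.12.

DWL = 87.12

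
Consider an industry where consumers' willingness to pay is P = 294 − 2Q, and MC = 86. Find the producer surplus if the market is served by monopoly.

Monopoly sets MR = MC: 294 − 4Q = 86 ⇒ Q = 52, P = 294 − 2·52 = 190.
PS = (190 − 86)·52 = 5408.

PS = 5408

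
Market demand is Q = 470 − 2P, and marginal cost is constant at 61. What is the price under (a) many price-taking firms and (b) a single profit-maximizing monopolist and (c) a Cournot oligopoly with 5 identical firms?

Inverting demand: P = 235 − 0.5Q.
Competitive firms price at marginal cost: P = 61, giving Q = 348.
A monopolist chooses Q where MR = MC. MR = 235 − Q; setting this equal to 61 gives Q = 174 and P = 148.
In a 5-firm Cournot equilibrium, symmetry and the first-order condition give q = (235 − 61)/(3) = 58. So Q = 290 and P = 90.

Competition: P = 61; Monopoly: P = 148; Cournot: P = 90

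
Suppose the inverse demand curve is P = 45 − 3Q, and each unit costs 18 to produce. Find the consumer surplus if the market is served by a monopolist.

CS = 30.375

The monopolist equates marginal revenue to marginal cost: 45 − 6Q = 18, so Q = 4.5. From demand, P = 31.5.
CS = ½·(45 − 31.5)·4.5 = 30.375.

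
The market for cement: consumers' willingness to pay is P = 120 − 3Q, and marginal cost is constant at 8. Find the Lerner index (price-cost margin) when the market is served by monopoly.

A monopolist chooses Q where MR = MC. MR = 120 − 6Q; setting this equal to 8 gives Q = 56/3 and P = 64.
Lerner index = (P − MC)/P = (64 − 8)/64 = 0.875.

Lerner index = 0.875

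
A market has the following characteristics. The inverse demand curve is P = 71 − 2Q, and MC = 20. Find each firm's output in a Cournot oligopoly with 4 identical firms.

With 4 symmetric Cournot firms, each firm's FOC gives 71 − 10q = 20, so q = 5.1, Q = 4·5.1 = 20.4, and P = 30.2.

q_i = 5.1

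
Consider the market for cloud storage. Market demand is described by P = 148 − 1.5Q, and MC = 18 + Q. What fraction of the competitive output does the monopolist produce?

Monopoly sets MR = MC: 148 − 3Q = 18 + Q ⇒ Q = 32.5, P = 148 − 1.5·32.5 = 99.25.
Under competition P = MC: 148 − 1.5Q = 18 + Q ⇒ Q = 52, P = 70.
Ratio Q_m/Q_c = 32.5/52 = 0.625.

Q_m/Q_c = 0.625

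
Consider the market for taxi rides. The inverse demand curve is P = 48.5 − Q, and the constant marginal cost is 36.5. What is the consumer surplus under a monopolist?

Monopoly sets MR = MC: 48.5 − 2Q = 36.5 ⇒ Q = 6, P = 48.5 − 6 = 42.5.
CS = ½·(48.5 − 42.5)·6 = 18.

CS = 18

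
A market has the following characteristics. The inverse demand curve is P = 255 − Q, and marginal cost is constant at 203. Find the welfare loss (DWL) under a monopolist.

DWL = 338

Perfect competition: P = MC = 203, so 255 − Q = 203 and Q = 52.
Monopoly sets MR = MC: 255 − 2Q = 203 ⇒ Q = 26, P = 255 − 26 = 229.
DWL is the triangle between Q = 26 and Q = 52: ½·(52 − 26)·(229 − 203) = 338.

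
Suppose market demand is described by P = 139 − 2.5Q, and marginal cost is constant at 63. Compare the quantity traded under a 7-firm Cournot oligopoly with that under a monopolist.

Cournot: Q = 26.6; Monopoly: Q = 15.2

With 7 symmetric Cournot firms, each firm's FOC gives 139 − 20q = 63, so q = 3.8, Q = 7·3.8 = 26.6, and P = 72.5.
The monopolist equates marginal revenue to marginal cost: 139 − 5Q = 63, so Q = 15.2. From demand, P = 101.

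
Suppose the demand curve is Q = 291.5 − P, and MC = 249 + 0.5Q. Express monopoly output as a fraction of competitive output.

Q_m/Q_c = 0.6

Inverting demand: P = 291.5 − Q.
The monopolist equates marginal revenue to marginal cost: 291.5 − 2Q = 249 + 0.5Q, so Q = 17. From demand, P = 274.5.
Competitive equilibrium sets price equal to marginal cost: 291.5 − Q = 249 + 0.5Q, so Q = 85/3 and P = 1579/6.
Ratio Q_m/Q_c = 17/(85/3) = 0.6.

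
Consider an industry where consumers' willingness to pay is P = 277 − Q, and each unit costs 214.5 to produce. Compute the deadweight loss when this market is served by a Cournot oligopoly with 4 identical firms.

Competitive firms price at marginal cost: P = 214.5, giving Q = 62.5.
With 4 symmetric Cournot firms, each firm's FOC gives 277 − 5q = 214.5, so q = 12.5, Q = 4·12.5 = 50, and P = 227.
DWL is the triangle between Q = 50 and Q = 62.5: ½·(62.5 − 50)·(227 − 214.5) = 78.125.

DWL = 78.125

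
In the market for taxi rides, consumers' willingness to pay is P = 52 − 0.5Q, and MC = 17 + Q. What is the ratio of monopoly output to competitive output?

Q_m/Q_c = 0.75

Monopoly sets MR = MC: 52 − Q = 17 + Q ⇒ Q = 17.5, P = 52 − 0.5·17.5 = 43.25.
Under competition P = MC: 52 − 0.5Q = 17 + Q ⇒ Q = 70/3, P = 121/3.
Ratio Q_m/Q_c = 17.5/(70/3) = 0.75.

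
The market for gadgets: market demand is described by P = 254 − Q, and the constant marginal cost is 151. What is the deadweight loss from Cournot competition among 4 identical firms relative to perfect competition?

Perfect competition: P = MC = 151, so 254 − Q = 151 and Q = 103.
In a 4-firm Cournot equilibrium, symmetry and the first-order condition give q = (254 − 151)/(5) = 20.6. So Q = 82.4 and P = 171.6.
DWL is the triangle between Q = 82.4 and Q = 103: ½·(103 − 82.4)·(171.6 − 151) = 212.18.

DWL = 212.18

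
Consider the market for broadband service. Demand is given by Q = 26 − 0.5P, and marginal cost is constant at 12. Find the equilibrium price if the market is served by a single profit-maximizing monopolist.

Inverting demand: P = 52 − 2Q.
The monopolist equates marginal revenue to marginal cost: 52 − 4Q = 12, so Q = 10. From demand, P = 32.

P = 32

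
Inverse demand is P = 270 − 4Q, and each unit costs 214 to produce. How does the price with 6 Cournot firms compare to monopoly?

Cournot with 6 identical firms: the symmetric best-response condition is 270 − 28q = 214. Each firm produces q = 2, total output Q = 12, price P = 222.
A monopolist chooses Q where MR = MC. MR = 270 − 8Q; setting this equal to 214 gives Q = 7 and P = 242.

Cournot: P = 222; Monopoly: P = 242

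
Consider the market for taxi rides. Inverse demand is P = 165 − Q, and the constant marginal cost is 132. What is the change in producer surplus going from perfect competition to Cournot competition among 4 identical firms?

Producer surplus rises by 174.24

Competitive firms price at marginal cost: P = 132, giving Q = 33.
PS = (132 − 132)·33 = 0.
With 4 symmetric Cournot firms, each firm's FOC gives 165 − 5q = 132, so q = 6.6, Q = 4·6.6 = 26.4, and P = 138.6.
PS = (138.6 − 132)·26.4 = 174.24.
Change in producer surplus: 174.24 − 0 = 174.24.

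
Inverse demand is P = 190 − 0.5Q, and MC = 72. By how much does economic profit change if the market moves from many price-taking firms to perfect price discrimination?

Competitive firms price at marginal cost: P = 72, giving Q = 236.
Profit = (72 − 72)·236 = 0.
Under first-degree price discrimination the firm charges each unit its demand price and produces up to where P = MC, i.e. Q = 236. Consumer surplus is zero; producer surplus equals total surplus.
PS equals the full surplus area, 13924. Profit = 13924 = 13924.
Change in economic profit: 13924 − 0 = 13924.

π rises by 13924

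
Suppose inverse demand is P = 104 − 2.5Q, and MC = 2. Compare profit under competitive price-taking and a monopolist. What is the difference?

Perfect competition: P = MC = 2, so 104 − 2.5Q = 2 and Q = 40.8.
Profit = (2 − 2)·40.8 = 0.
The monopolist equates marginal revenue to marginal cost: 104 − 5Q = 2, so Q = 20.4. From demand, P = 53.
Profit = (53 − 2)·20.4 = 1040.4.
Change in profit: 1040.4 − 0 = 1040.4.

Profit rises by 1040.4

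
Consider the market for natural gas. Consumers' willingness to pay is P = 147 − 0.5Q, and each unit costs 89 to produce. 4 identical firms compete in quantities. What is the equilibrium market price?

P = 100.6

In a 4-firm Cournot equilibrium, symmetry and the first-order condition give q = (147 − 89)/(2.5) = 23.2. So Q = 92.8 and P = 100.6.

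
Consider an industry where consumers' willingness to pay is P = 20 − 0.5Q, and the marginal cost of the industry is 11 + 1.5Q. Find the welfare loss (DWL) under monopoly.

Competitive equilibrium sets price equal to marginal cost: 20 − 0.5Q = 11 + 1.5Q, so Q = 4.5 and P = 17.75.
The monopolist equates marginal revenue to marginal cost: 20 − Q = 11 + 1.5Q, so Q = 3.6. From demand, P = 18.2.
CS = ½·(20 − 17.75)·4.5 = 81/16; PS = (17.75·4.5 − 11·4.5 − ½·1.5·4.5²) = 243/16; TS = 20.25.
CS = ½·(20 − 18.2)·3.6 = 3.24; PS = (18.2·3.6 − 11·3.6 − ½·1.5·3.6²) = 16.2; TS = 19.44.
DWL = 20.25 − 19.44 = 0.81.

DWL = 0.81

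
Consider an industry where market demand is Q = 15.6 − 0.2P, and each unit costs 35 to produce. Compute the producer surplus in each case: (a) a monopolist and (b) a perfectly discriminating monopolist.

Inverting demand: P = 78 − 5Q.
A monopolist chooses Q where MR = MC. MR = 78 − 10Q; setting this equal to 35 gives Q = 4.3 and P = 56.5.
PS = (56.5 − 35)·4.3 = 92.45.
With perfect price discrimination, output is the efficient level Q = 8.6 (where demand meets MC), but every buyer pays their willingness to pay: CS = 0 and PS = total surplus.
PS = ½·(78 − 35)·8.6 = 184.9.

Monopoly: PS = 92.45; Perfect PD: PS = 184.9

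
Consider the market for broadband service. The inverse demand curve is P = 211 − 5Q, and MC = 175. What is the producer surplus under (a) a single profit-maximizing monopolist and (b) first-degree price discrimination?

Monopoly sets MR = MC: 211 − 10Q = 175 ⇒ Q = 3.6, P = 211 − 5·3.6 = 193.
PS = (193 − 175)·3.6 = 64.8.
Under first-degree price discrimination the firm charges each unit its demand price and produces up to where P = MC, i.e. Q = 7.2. Consumer surplus is zero; producer surplus equals total surplus.
PS = ½·(211 − 175)·7.2 = 129.6.

Monopoly: PS = 64.8; Perfect PD: PS = 129.6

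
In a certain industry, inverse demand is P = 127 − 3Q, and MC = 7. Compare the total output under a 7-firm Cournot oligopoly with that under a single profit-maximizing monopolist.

With 7 symmetric Cournot firms, each firm's FOC gives 127 − 24q = 7, so q = 5, Q = 7·5 = 35, and P = 22.
A monopolist chooses Q where MR = MC. MR = 127 − 6Q; setting this equal to 7 gives Q = 20 and P = 67.

Cournot: Q = 35; Monopoly: Q = 20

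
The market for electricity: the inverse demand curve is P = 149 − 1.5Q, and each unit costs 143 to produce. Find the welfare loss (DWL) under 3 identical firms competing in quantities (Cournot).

DWL = 0.75

Competitive firms price at marginal cost: P = 143, giving Q = 4.
Cournot with 3 identical firms: the symmetric best-response condition is 149 − 6q = 143. Each firm produces q = 1, total output Q = 3, price P = 144.5.
DWL is the triangle between Q = 3 and Q = 4: ½·(4 − 3)·(144.5 − 143) = 0.75.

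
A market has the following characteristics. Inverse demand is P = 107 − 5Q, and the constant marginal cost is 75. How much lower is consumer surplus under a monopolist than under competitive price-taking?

CS falls by 76.8

Perfect competition: P = MC = 75, so 107 − 5Q = 75 and Q = 6.4.
CS = ½·(107 − 75)·6.4 = 102.4.
A monopolist chooses Q where MR = MC. MR = 107 − 10Q; setting this equal to 75 gives Q = 3.2 and P = 91.
CS = ½·(107 − 91)·3.2 = 25.6.
Change in consumer surplus: 25.6 − 102.4 = −76.8.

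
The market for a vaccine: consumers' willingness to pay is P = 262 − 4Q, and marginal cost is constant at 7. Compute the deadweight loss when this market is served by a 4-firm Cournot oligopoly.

DWL = 325.125

Perfect competition: P = MC = 7, so 262 − 4Q = 7 and Q = 63.75.
In a 4-firm Cournot equilibrium, symmetry and the first-order condition give q = (262 − 7)/(20) = 12.75. So Q = 51 and P = 58.
DWL is the triangle between Q = 51 and Q = 63.75: ½·(63.75 − 51)·(58 − 7) = 325.125.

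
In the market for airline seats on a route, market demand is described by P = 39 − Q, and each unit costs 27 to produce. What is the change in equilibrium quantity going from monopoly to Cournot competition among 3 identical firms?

Monopoly sets MR = MC: 39 − 2Q = 27 ⇒ Q = 6, P = 39 − 6 = 33.
With 3 symmetric Cournot firms, each firm's FOC gives 39 − 4q = 27, so q = 3, Q = 3·3 = 9, and P = 30.
Change in equilibrium quantity: 9 − 6 = 3.

Equilibrium quantity rises by 3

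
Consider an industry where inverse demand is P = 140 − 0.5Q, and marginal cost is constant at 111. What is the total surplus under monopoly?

The monopolist equates marginal revenue to marginal cost: 140 − Q = 111, so Q = 29. From demand, P = 125.5.
CS = ½·(140 − 125.5)·29 = 210.25; PS = (125.5 − 111)·29 = 420.5; TS = 630.75.

TS = 630.75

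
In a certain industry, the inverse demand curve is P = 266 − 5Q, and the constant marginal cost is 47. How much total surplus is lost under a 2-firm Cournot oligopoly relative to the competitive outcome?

DWL = 532.9

Perfect competition: P = MC = 47, so 266 − 5Q = 47 and Q = 43.8.
Cournot with 2 identical firms: the symmetric best-response condition is 266 − 15q = 47. Each firm produces q = 14.6, total output Q = 29.2, price P = 120.
DWL is the triangle between Q = 29.2 and Q = 43.8: ½·(43.8 − 29.2)·(120 − 47) = 532.9.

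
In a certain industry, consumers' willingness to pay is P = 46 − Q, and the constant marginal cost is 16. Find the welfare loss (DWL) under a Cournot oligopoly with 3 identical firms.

Perfect competition: P = MC = 16, so 46 − Q = 16 and Q = 30.
In a 3-firm Cournot equilibrium, symmetry and the first-order condition give q = (46 − 16)/(4) = 7.5. So Q = 22.5 and P = 23.5.
DWL is the triangle between Q = 22.5 and Q = 30: ½·(30 − 22.5)·(23.5 − 16) = 28.125.

DWL = 28.125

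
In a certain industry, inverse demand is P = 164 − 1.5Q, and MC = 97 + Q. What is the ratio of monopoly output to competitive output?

Q_m/Q_c = 0.625

Monopoly sets MR = MC: 164 − 3Q = 97 + Q ⇒ Q = 16.75, P = 164 − 1.5·16.75 = 138.875.
Under competition P = MC: 164 − 1.5Q = 97 + Q ⇒ Q = 26.8, P = 123.8.
Ratio Q_m/Q_c = 16.75/26.8 = 0.625.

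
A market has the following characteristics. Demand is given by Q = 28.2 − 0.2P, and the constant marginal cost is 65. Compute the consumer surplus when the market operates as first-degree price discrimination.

Inverting demand: P = 141 − 5Q.
With perfect price discrimination, output is the efficient level Q = 15.2 (where demand meets MC), but every buyer pays their willingness to pay: CS = 0 and PS = total surplus.
CS = 0.

CS = 0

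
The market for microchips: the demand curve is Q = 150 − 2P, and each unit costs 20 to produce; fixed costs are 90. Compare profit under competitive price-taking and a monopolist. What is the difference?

Profit rises by 1512.5

Inverting demand: P = 75 − 0.5Q.
Competitive firms price at marginal cost: P = 20, giving Q = 110.
Profit = (20 − 20)·110 − 90 = −90.
The monopolist equates marginal revenue to marginal cost: 75 − Q = 20, so Q = 55. From demand, P = 47.5.
Profit = (47.5 − 20)·55 − 90 = 1422.5.
Change in profit: 1422.5 − −90 = 1512.5.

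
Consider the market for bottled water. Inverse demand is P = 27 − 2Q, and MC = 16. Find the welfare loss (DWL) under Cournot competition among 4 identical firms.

Competitive firms price at marginal cost: P = 16, giving Q = 5.5.
Cournot with 4 identical firms: the symmetric best-response condition is 27 − 10q = 16. Each firm produces q = 1.1, total output Q = 4.4, price P = 18.2.
DWL is the triangle between Q = 4.4 and Q = 5.5: ½·(5.5 − 4.4)·(18.2 − 16) = 1.21.

DWL = 1.21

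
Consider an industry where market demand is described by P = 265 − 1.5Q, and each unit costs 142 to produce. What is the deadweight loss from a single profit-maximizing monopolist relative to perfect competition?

Perfect competition: P = MC = 142, so 265 − 1.5Q = 142 and Q = 82.
Monopoly sets MR = MC: 265 − 3Q = 142 ⇒ Q = 41, P = 265 − 1.5·41 = 203.5.
DWL is the triangle between Q = 41 and Q = 82: ½·(82 − 41)·(203.5 − 142) = 1260.75.

DWL = 1260.75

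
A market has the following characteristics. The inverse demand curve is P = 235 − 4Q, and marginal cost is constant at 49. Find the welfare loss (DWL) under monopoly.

DWL = 1081.125

Competitive firms price at marginal cost: P = 49, giving Q = 46.5.
The monopolist equates marginal revenue to marginal cost: 235 − 8Q = 49, so Q = 23.25. From demand, P = 142.
DWL is the triangle between Q = 23.25 and Q = 46.5: ½·(46.5 − 23.25)·(142 − 49) = 1081.125.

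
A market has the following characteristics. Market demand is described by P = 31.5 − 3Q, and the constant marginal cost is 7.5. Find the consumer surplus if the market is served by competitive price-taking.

CS = 96

Perfect competition: P = MC = 7.5, so 31.5 − 3Q = 7.5 and Q = 8.
CS = ½·(31.5 − 7.5)·8 = 96.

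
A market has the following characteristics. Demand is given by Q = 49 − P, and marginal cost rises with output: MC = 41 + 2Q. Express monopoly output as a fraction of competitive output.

Inverting demand: P = 49 − Q.
Monopoly sets MR = MC: 49 − 2Q = 41 + 2Q ⇒ Q = 2, P = 49 − 2 = 47.
Competitive equilibrium sets price equal to marginal cost: 49 − Q = 41 + 2Q, so Q = 8/3 and P = 139/3.
Ratio Q_m/Q_c = 2/(8/3) = 0.75.

Q_m/Q_c = 0.75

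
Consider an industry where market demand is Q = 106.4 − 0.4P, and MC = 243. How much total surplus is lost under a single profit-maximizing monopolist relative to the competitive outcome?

DWL = 26.45

Inverting demand: P = 266 − 2.5Q.
Competitive firms price at marginal cost: P = 243, giving Q = 9.2.
A monopolist chooses Q where MR = MC. MR = 266 − 5Q; setting this equal to 243 gives Q = 4.6 and P = 254.5.
DWL is the triangle between Q = 4.6 and Q = 9.2: ½·(9.2 − 4.6)·(254.5 − 243) = 26.45.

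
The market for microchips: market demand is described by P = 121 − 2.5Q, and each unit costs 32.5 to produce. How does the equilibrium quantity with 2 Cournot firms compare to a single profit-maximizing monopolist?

With 2 symmetric Cournot firms, each firm's FOC gives 121 − 7.5q = 32.5, so q = 11.8, Q = 2·11.8 = 23.6, and P = 62.
Monopoly sets MR = MC: 121 − 5Q = 32.5 ⇒ Q = 17.7, P = 121 − 2.5·17.7 = 76.75.

Cournot: Q = 23.6; Monopoly: Q = 17.7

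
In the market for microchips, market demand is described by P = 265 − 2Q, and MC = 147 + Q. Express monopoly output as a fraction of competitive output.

The monopolist equates marginal revenue to marginal cost: 265 − 4Q = 147 + Q, so Q = 23.6. From demand, P = 217.8.
Under competition P = MC: 265 − 2Q = 147 + Q ⇒ Q = 118/3, P = 559/3.
Ratio Q_m/Q_c = 23.6/(118/3) = 0.6.

Q_m/Q_c = 0.6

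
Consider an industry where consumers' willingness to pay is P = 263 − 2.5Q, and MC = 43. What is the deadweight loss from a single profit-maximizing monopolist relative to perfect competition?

DWL = 2420

Competitive firms price at marginal cost: P = 43, giving Q = 88.
The monopolist equates marginal revenue to marginal cost: 263 − 5Q = 43, so Q = 44. From demand, P = 153.
DWL is the triangle between Q = 44 and Q = 88: ½·(88 − 44)·(153 − 43) = 2420.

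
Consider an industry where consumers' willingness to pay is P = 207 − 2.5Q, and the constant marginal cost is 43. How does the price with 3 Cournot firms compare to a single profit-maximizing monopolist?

Cournot: P = 84; Monopoly: P = 125

In a 3-firm Cournot equilibrium, symmetry and the first-order condition give q = (207 − 43)/(10) = 16.4. So Q = 49.2 and P = 84.
The monopolist equates marginal revenue to marginal cost: 207 − 5Q = 43, so Q = 32.8. From demand, P = 125.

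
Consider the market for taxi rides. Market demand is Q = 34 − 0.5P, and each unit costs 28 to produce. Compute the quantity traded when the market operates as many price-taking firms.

Q = 20

Inverting demand: P = 68 − 2Q.
Perfect competition: P = MC = 28, so 68 − 2Q = 28 and Q = 20.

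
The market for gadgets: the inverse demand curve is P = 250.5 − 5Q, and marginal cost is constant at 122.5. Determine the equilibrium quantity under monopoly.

Monopoly sets MR = MC: 250.5 − 10Q = 122.5 ⇒ Q = 12.8, P = 250.5 − 5·12.8 = 186.5.

Q = 12.8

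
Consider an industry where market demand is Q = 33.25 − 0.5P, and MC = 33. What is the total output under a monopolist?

Q = 8.375

Inverting demand: P = 66.5 − 2Q.
A monopolist chooses Q where MR = MC. MR = 66.5 − 4Q; setting this equal to 33 gives Q = 8.375 and P = 49.75.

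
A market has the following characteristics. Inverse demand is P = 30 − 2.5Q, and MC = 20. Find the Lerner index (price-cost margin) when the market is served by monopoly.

Monopoly sets MR = MC: 30 − 5Q = 20 ⇒ Q = 2, P = 30 − 2.5·2 = 25.
Lerner index = (P − MC)/P = (25 − 20)/25 = 0.2.

Lerner index = 0.2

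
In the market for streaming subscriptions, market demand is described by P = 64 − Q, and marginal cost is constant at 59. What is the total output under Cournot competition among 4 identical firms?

Q = 4

In a 4-firm Cournot equilibrium, symmetry and the first-order condition give q = (64 − 59)/(5) = 1. So Q = 4 and P = 60.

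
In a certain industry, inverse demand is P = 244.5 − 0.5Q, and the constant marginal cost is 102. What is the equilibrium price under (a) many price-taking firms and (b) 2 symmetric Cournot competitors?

Competition: P = 102; Cournot: P = 149.5

Under competition P = MC = 102, so Q = (244.5 − 102)/0.5 = 285.
In a 2-firm Cournot equilibrium, symmetry and the first-order condition give q = (244.5 − 102)/(1.5) = 95. So Q = 190 and P = 149.5.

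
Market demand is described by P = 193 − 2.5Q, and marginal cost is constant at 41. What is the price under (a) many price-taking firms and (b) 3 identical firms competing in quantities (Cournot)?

Competition: P = 41; Cournot: P = 79

Under competition P = MC = 41, so Q = (193 − 41)/2.5 = 60.8.
In a 3-firm Cournot equilibrium, symmetry and the first-order condition give q = (193 − 41)/(10) = 15.2. So Q = 45.6 and P = 79.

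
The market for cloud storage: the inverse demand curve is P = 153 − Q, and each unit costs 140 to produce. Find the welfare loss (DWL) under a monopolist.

Competitive firms price at marginal cost: P = 140, giving Q = 13.
Monopoly sets MR = MC: 153 − 2Q = 140 ⇒ Q = 6.5, P = 153 − 6.5 = 146.5.
DWL is the triangle between Q = 6.5 and Q = 13: ½·(13 − 6.5)·(146.5 − 140) = 21.125.

DWL = 21.125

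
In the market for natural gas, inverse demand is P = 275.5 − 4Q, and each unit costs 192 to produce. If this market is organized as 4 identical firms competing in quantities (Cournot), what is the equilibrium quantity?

Q = 16.7

With 4 symmetric Cournot firms, each firm's FOC gives 275.5 − 20q = 192, so q = 4.175, Q = 4·4.175 = 16.7, and P = 208.7.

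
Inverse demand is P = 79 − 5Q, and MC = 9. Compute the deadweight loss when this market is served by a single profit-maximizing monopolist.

DWL = 122.5

Competitive firms price at marginal cost: P = 9, giving Q = 14.
A monopolist chooses Q where MR = MC. MR = 79 − 10Q; setting this equal to 9 gives Q = 7 and P = 44.
DWL is the triangle between Q = 7 and Q = 14: ½·(14 − 7)·(44 − 9) = 122.5.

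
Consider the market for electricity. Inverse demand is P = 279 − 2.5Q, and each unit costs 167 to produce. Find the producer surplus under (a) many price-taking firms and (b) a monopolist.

Under competition P = MC = 167, so Q = (279 − 167)/2.5 = 44.8.
PS = (167 − 167)·44.8 = 0.
Monopoly sets MR = MC: 279 − 5Q = 167 ⇒ Q = 22.4, P = 279 − 2.5·22.4 = 223.
PS = (223 − 167)·22.4 = 1254.4.

Competition: PS = 0; Monopoly: PS = 1254.4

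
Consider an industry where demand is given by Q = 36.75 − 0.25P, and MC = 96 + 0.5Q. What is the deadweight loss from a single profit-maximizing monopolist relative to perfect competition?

DWL = 64

Inverting demand: P = 147 − 4Q.
Under competition P = MC: 147 − 4Q = 96 + 0.5Q ⇒ Q = 34/3, P = 305/3.
The monopolist equates marginal revenue to marginal cost: 147 − 8Q = 96 + 0.5Q, so Q = 6. From demand, P = 123.
CS = ½·(147 − 305/3)·34/3 = 2312/9; PS = (305/3·34/3 − 96·34/3 − ½·0.5·(34/3)²) = 289/9; TS = 289.
CS = ½·(147 − 123)·6 = 72; PS = (123·6 − 96·6 − ½·0.5·6²) = 153; TS = 225.
DWL = 289 − 225 = 64.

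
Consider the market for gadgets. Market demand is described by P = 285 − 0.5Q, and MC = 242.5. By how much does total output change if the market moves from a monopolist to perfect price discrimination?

Q rises by 42.5

A monopolist chooses Q where MR = MC. MR = 285 − Q; setting this equal to 242.5 gives Q = 42.5 and P = 263.75.
A perfectly discriminating monopolist sells every unit with P(Q) ≥ MC(Q), so output equals the competitive quantity Q = 85. Each buyer pays their reservation price, so CS = 0 and the firm captures all surplus.
Change in total output: 85 − 42.5 = 42.5.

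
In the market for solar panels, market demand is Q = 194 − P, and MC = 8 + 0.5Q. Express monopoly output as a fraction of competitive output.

Inverting demand: P = 194 − Q.
The monopolist equates marginal revenue to marginal cost: 194 − 2Q = 8 + 0.5Q, so Q = 74.4. From demand, P = 119.6.
Competitive equilibrium sets price equal to marginal cost: 194 − Q = 8 + 0.5Q, so Q = 124 and P = 70.
Ratio Q_m/Q_c = 74.4/124 = 0.6.

Q_m/Q_c = 0.6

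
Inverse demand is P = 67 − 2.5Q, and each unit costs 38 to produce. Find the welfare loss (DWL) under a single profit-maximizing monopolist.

Competitive firms price at marginal cost: P = 38, giving Q = 11.6.
Monopoly sets MR = MC: 67 − 5Q = 38 ⇒ Q = 5.8, P = 67 − 2.5·5.8 = 52.5.
DWL is the triangle between Q = 5.8 and Q = 11.6: ½·(11.6 − 5.8)·(52.5 − 38) = 42.05.

DWL = 42.05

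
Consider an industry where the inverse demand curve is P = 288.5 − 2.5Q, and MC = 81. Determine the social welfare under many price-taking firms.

Competitive firms price at marginal cost: P = 81, giving Q = 83.
CS = ½·(288.5 − 81)·83 = 8611.25; PS = (81 − 81)·83 = 0; TS = 8611.25.

TS = 8611.25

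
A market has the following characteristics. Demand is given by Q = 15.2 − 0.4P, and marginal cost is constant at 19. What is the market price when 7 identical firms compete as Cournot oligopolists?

Inverting demand: P = 38 − 2.5Q.
With 7 symmetric Cournot firms, each firm's FOC gives 38 − 20q = 19, so q = 0.95, Q = 7·0.95 = 6.65, and P = 21.375.

P = 21.375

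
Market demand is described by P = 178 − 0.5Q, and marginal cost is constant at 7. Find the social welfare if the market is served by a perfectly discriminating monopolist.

Under first-degree price discrimination the firm charges each unit its demand price and produces up to where P = MC, i.e. Q = 342. Consumer surplus is zero; producer surplus equals total surplus.
TS = 29241 (equal to competitive TS).

TS = 29241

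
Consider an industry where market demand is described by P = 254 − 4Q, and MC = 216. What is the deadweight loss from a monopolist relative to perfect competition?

Competitive firms price at marginal cost: P = 216, giving Q = 9.5.
The monopolist equates marginal revenue to marginal cost: 254 − 8Q = 216, so Q = 4.75. From demand, P = 235.
DWL is the triangle between Q = 4.75 and Q = 9.5: ½·(9.5 − 4.75)·(235 − 216) = 45.125.

DWL = 45.125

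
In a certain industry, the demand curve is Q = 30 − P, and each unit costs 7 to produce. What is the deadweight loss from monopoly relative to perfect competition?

Inverting demand: P = 30 − Q.
Perfect competition: P = MC = 7, so 30 − Q = 7 and Q = 23.
A monopolist chooses Q where MR = MC. MR = 30 − 2Q; setting this equal to 7 gives Q = 11.5 and P = 18.5.
DWL is the triangle between Q = 11.5 and Q = 23: ½·(23 − 11.5)·(18.5 − 7) = 66.125.

DWL = 66.125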